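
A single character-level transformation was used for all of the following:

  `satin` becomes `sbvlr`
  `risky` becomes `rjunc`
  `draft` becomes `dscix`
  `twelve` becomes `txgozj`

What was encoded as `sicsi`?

shape

In satin: s→s is +0, a→b is +1, t→v is +2, i→l is +3 — the shift increases by 1 each position. The shift increases by 1 at each position, starting from +0: 0, 1, 2, ….
Decoding sicsi: s−0=s, i−1=h, c−2=a, s−3=p, i−4=e.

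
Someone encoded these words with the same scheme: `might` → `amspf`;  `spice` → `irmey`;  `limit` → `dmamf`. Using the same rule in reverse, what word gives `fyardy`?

m(12)→a(0) and i(8)→m(12) fit y≡23x+10 (mod 26); the inverse of 23 mod 26 is 17. Each letter's alphabet position (a=0..z=25) is mapped through 23·x+10 mod 26 — an affine cipher.
Undoing it on fyardy: f(5)→17·(5−10)≡19=t; y(24)→17·(24−10)≡4=e; a(0)→17·(0−10)≡12=m; r(17)→17·(17−10)≡15=p; d(3)→17·(3−10)≡11=l; y(24)→17·(24−10)≡4=e (all mod 26).

temple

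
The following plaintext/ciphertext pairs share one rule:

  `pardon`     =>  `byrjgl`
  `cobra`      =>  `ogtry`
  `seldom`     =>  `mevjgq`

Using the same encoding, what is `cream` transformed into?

oreyq

p(15)→b(1) and a(0)→y(24) fit y≡21x+24 (mod 26); the inverse of 21 mod 26 is 5. This is an affine cipher: with a=0,…,z=25, each position x becomes (21x+24) mod 26.
Applying it to cream: c(2)→21·2+24≡14=o; r(17)→21·17+24≡17=r; e(4)→21·4+24≡4=e; a(0)→21·0+24≡24=y; m(12)→21·12+24≡16=q (all mod 26).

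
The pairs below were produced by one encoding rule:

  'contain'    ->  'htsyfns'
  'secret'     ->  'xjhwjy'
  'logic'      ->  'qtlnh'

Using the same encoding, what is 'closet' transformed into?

hqtxjy

Compare letters: c→h is +5, o→t is +5, n→s is +5 — a constant shift. Every letter moves 5 places later in the alphabet, wrapping around z→a.
Applying it to closet: c+5=h, l+5=q, o+5=t, s+5=x, e+5=j, t+5=y.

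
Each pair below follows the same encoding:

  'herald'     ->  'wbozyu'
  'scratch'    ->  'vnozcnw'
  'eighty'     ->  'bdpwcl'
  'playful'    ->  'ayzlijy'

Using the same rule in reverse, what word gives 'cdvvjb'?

tissue

h(7)→w(22) and e(4)→b(1) fit y≡7x+25 (mod 26); the inverse of 7 mod 26 is 15. Treating letters as 0–25, the rule is x ↦ 7x + 25 (mod 26).
Decoding cdvvjb: c(2)→15·(2−25)≡19=t; d(3)→15·(3−25)≡8=i; v(21)→15·(21−25)≡18=s; v(21)→15·(21−25)≡18=s; j(9)→15·(9−25)≡20=u; b(1)→15·(1−25)≡4=e (all mod 26).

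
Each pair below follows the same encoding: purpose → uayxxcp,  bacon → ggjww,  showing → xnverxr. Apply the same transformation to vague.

agncn

Letter i (0-indexed) is shifted by i+5, so successive shifts are 5, 6, 7, ….
For vague: v+5=a, a+6=g, g+7=n, u+8=c, e+9=n.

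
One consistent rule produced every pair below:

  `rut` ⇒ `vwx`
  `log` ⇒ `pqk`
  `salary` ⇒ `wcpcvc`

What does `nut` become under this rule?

rwx

The shift depends on letter class: consonant r→v is +4, but vowel u→w is +2. The rule splits by letter class: vowels +2, consonants +4.
On nut: n(cons)+4=r, u(vowel)+2=w, t(cons)+4=x.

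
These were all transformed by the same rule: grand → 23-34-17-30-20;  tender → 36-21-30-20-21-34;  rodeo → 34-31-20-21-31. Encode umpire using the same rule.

g is letter #7 and maps to 23: an offset of 16. Each letter is replaced by its alphabet position (a=1..z=26) + 16.
For umpire: u=21→37, m=13→29, p=16→32, i=9→25, r=18→34, e=5→21.

37-29-32-25-34-21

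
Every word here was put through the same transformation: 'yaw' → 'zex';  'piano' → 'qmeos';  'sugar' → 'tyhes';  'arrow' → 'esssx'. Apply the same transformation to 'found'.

gsyoe

The shift depends on letter class: consonant y→z is +1, but vowel a→e is +4. Two shifts are in play — +4 for a/e/i/o/u, +1 for every other letter.
On found: f(cons)+1=g, o(vowel)+4=s, u(vowel)+4=y, n(cons)+1=o, d(cons)+1=e.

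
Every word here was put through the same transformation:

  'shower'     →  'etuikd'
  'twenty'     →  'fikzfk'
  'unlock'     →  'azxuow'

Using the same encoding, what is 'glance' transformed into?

The shift depends on letter class: consonant s→e is +12, but vowel o→u is +6. The rule splits by letter class: vowels +6, consonants +12.
Applying it to glance: g(cons)+12=s, l(cons)+12=x, a(vowel)+6=g, n(cons)+12=z, c(cons)+12=o, e(vowel)+6=k.

sxgzok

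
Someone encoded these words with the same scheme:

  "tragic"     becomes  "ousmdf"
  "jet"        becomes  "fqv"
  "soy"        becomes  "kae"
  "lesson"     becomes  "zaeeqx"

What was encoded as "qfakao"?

coyote

The word is reversed, then every letter is shifted forward by 12.
Reversing it on qfakao: shift back: q−12=e, f−12=t, a−12=o, k−12=y, a−12=o, o−12=c → etoyoc; then reverse → coyote.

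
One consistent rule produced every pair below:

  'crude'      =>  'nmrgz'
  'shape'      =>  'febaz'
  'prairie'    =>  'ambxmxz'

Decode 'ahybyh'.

potato

c(2)→n(13) and r(17)→m(12) fit y≡19x+1 (mod 26); the inverse of 19 mod 26 is 11. Each letter's alphabet position (a=0..z=25) is mapped through 19·x+1 mod 26 — an affine cipher.
Decoding ahybyh: a(0)→11·(0−1)≡15=p; h(7)→11·(7−1)≡14=o; y(24)→11·(24−1)≡19=t; b(1)→11·(1−1)≡0=a; y(24)→11·(24−1)≡19=t; h(7)→11·(7−1)≡14=o (all mod 26).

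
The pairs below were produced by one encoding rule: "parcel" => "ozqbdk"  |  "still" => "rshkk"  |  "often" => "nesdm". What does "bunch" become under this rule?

Compare letters: p→o is +25, a→z is +25, r→q is +25 — a constant shift. It's a constant shift of +25 (ROT25).
For bunch: b+25=a, u+25=t, n+25=m, c+25=b, h+25=g.

atmbg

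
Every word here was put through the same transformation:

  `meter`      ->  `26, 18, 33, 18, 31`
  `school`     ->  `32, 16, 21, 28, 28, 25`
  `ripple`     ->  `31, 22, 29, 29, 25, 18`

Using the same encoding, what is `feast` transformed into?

Letters become their 1-based position plus 13 (so a→14, b→15, …).
Applying it to feast: f=6→19, e=5→18, a=1→14, s=19→32, t=20→33.

19, 18, 14, 32, 33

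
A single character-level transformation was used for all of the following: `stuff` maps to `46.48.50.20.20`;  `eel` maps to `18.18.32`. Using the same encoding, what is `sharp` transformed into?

46.24.10.44.40

s(#19)→46 and t(#20)→48: differences scale by 2, so n = 2·pos + 8. With a=1..z=26, the number is 2·pos + 8.
Applying it to sharp: s=19→46, h=8→24, a=1→10, r=18→44, p=16→40.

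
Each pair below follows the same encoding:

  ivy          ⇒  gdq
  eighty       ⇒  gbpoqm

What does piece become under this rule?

mkmqx

The output letters match the input read backwards, each shifted +8: ivy reversed is yvi. Two steps: reverse the string, then apply a Caesar shift of +8.
For piece: reverse → eceip; then shift: e+8=m, c+8=k, e+8=m, i+8=q, p+8=x.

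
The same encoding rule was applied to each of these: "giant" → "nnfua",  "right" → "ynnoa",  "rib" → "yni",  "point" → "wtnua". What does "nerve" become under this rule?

ujycj

Two shifts are in play — +5 for a/e/i/o/u, +7 for every other letter.
For nerve: n(cons)+7=u, e(vowel)+5=j, r(cons)+7=y, v(cons)+7=c, e(vowel)+5=j.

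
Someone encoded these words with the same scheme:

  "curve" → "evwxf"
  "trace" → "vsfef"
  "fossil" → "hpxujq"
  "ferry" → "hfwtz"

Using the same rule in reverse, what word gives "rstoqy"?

prompt

Shifts by position in curve: pos 0: c→e (+2), pos 1: u→v (+1), pos 2: r→w (+5), pos 3: v→x (+2), pos 4: e→f (+1) — repeating every 3. A repeating key of period 3 is used — shifts +2, +1, +5 over and over.
Undoing it on rstoqy: r−2=p, s−1=r, t−5=o, o−2=m, q−1=p, y−5=t.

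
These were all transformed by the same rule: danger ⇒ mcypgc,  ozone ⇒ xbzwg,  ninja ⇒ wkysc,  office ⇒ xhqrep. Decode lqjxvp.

coyote

Shifts by position in danger: pos 0: d→m (+9), pos 1: a→c (+2), pos 2: n→y (+11), pos 3: g→p (+9), pos 4: e→g (+2), pos 5: r→c (+11) — repeating every 3. It's a Vigenère-style cipher with numeric key [9,2,11]: position i shifts by key[i mod 3].
Reversing it on lqjxvp: l−9=c, q−2=o, j−11=y, x−9=o, v−2=t, p−11=e.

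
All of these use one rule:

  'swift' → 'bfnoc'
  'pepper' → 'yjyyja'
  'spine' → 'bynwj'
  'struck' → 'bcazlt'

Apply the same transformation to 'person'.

yjabtw

The shift depends on letter class: consonant s→b is +9, but vowel i→n is +5. The rule splits by letter class: vowels +5, consonants +9.
Applying it to person: p(cons)+9=y, e(vowel)+5=j, r(cons)+9=a, s(cons)+9=b, o(vowel)+5=t, n(cons)+9=w.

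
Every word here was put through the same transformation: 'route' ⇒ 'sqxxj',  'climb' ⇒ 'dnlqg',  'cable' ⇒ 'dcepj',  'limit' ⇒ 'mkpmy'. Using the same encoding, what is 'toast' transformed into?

uqdwy

In route: r→s is +1, o→q is +2, u→x is +3, t→x is +4 — the shift increases by 1 each position. Each letter shifts forward by (position + 1), i.e. 1, 2, 3, … — the shift grows by one for each successive letter.
Applying it to toast: t+1=u, o+2=q, a+3=d, s+4=w, t+5=y.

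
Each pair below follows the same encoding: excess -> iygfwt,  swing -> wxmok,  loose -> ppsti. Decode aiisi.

where

Shifts by position in excess: pos 0: e→i (+4), pos 1: x→y (+1), pos 2: c→g (+4), pos 3: e→f (+1) — repeating every 2. The shifts repeat in a cycle of length 2: positions 0,1,… shift by +4, +1, then the pattern repeats.
Reversing it on aiisi: a−4=w, i−1=h, i−4=e, s−1=r, i−4=e.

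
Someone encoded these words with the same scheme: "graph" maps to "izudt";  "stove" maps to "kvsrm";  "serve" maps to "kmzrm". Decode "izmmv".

g(6)→i(8) and r(17)→z(25) fit y≡11x+20 (mod 26); the inverse of 11 mod 26 is 19. Each letter's alphabet position (a=0..z=25) is mapped through 11·x+20 mod 26 — an affine cipher.
Decoding izmmv: i(8)→19·(8−20)≡6=g; z(25)→19·(25−20)≡17=r; m(12)→19·(12−20)≡4=e; m(12)→19·(12−20)≡4=e; v(21)→19·(21−20)≡19=t (all mod 26).

greet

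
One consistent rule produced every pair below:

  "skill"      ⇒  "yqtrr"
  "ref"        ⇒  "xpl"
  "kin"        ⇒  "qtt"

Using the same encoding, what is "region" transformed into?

xpmtzt

Vowels shift forward by 11 and consonants shift forward by 6.
For region: r(cons)+6=x, e(vowel)+11=p, g(cons)+6=m, i(vowel)+11=t, o(vowel)+11=z, n(cons)+6=t.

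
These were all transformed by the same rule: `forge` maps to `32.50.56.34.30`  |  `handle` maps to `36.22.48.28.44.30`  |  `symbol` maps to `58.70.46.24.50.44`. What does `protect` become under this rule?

52.56.50.60.30.26.60

f(#6)→32 and o(#15)→50: differences scale by 2, so n = 2·pos + 20. The formula is n = 2×(alphabet index, a=1) + 20.
On protect: p=16→52, r=18→56, o=15→50, t=20→60, e=5→30, c=3→26, t=20→60.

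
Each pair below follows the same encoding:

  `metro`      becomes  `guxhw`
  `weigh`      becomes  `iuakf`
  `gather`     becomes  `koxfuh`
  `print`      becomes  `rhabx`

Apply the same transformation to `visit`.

nacax

This is an affine cipher: with a=0,…,z=25, each position x becomes (21x+14) mod 26.
Applying it to visit: v(21)→21·21+14≡13=n; i(8)→21·8+14≡0=a; s(18)→21·18+14≡2=c; i(8)→21·8+14≡0=a; t(19)→21·19+14≡23=x (all mod 26).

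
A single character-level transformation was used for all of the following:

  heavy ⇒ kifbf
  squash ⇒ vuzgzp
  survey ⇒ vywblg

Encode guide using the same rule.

In heavy: h→k is +3, e→i is +4, a→f is +5, v→b is +6 — the shift increases by 1 each position. Letter i (0-indexed) is shifted by i+3, so successive shifts are 3, 4, 5, ….
On guide: g+3=j, u+4=y, i+5=n, d+6=j, e+7=l.

jynjl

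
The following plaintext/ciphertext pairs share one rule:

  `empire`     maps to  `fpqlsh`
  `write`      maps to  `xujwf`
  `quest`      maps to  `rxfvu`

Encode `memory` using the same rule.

nhnrsb

Shifts by position in empire: pos 0: e→f (+1), pos 1: m→p (+3), pos 2: p→q (+1), pos 3: i→l (+3) — repeating every 2. A repeating key of period 2 is used — shifts +1, +3 over and over.
Applying it to memory: m+1=n, e+3=h, m+1=n, o+3=r, r+1=s, y+3=b.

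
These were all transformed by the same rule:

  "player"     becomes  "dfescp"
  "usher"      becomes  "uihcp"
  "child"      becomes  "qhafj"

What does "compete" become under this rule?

qkydcbc

p(15)→d(3) and l(11)→f(5) fit y≡19x+4 (mod 26); the inverse of 19 mod 26 is 11. This is an affine cipher: with a=0,…,z=25, each position x becomes (19x+4) mod 26.
Applying it to compete: c(2)→19·2+4≡16=q; o(14)→19·14+4≡10=k; m(12)→19·12+4≡24=y; p(15)→19·15+4≡3=d; e(4)→19·4+4≡2=c; t(19)→19·19+4≡1=b; e(4)→19·4+4≡2=c (all mod 26).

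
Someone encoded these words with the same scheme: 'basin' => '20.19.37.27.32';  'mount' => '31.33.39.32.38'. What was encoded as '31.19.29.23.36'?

maker

Letters become their 1-based position plus 18 (so a→19, b→20, …).
Undoing it on 31.19.29.23.36: 31→(31−18)÷1=13=m, 19→(19−18)÷1=1=a, 29→(29−18)÷1=11=k, 23→(23−18)÷1=5=e, 36→(36−18)÷1=18=r.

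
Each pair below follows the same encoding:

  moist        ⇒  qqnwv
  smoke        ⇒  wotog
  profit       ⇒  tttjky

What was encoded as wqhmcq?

social

Shifts by position in moist: pos 0: m→q (+4), pos 1: o→q (+2), pos 2: i→n (+5), pos 3: s→w (+4), pos 4: t→v (+2) — repeating every 3. The shifts repeat in a cycle of length 3: positions 0,1,… shift by +4, +2, +5, then the pattern repeats.
Undoing it on wqhmcq: w−4=s, q−2=o, h−5=c, m−4=i, c−2=a, q−5=l.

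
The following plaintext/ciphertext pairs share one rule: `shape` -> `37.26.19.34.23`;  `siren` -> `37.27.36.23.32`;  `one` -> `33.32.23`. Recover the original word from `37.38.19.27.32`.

stain

s is letter #19 and maps to 37: an offset of 18. Each letter is replaced by its alphabet position (a=1..z=26) + 18.
Reversing it on 37.38.19.27.32: 37→(37−18)÷1=19=s, 38→(38−18)÷1=20=t, 19→(19−18)÷1=1=a, 27→(27−18)÷1=9=i, 32→(32−18)÷1=14=n.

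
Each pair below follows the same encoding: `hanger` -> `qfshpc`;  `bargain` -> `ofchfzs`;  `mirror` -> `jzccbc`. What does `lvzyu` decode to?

swift

Treating letters as 0–25, the rule is x ↦ 9x + 5 (mod 26).
Undoing it on lvzyu: l(11)→3·(11−5)≡18=s; v(21)→3·(21−5)≡22=w; z(25)→3·(25−5)≡8=i; y(24)→3·(24−5)≡5=f; u(20)→3·(20−5)≡19=t (all mod 26).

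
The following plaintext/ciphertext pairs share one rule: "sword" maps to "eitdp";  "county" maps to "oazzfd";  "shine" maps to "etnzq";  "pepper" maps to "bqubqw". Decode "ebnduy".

Shifts by position in sword: pos 0: s→e (+12), pos 1: w→i (+12), pos 2: o→t (+5), pos 3: r→d (+12), pos 4: d→p (+12) — repeating every 3. It's a Vigenère-style cipher with numeric key [12,12,5]: position i shifts by key[i mod 3].
Undoing it on ebnduy: e−12=s, b−12=p, n−5=i, d−12=r, u−12=i, y−5=t.

spirit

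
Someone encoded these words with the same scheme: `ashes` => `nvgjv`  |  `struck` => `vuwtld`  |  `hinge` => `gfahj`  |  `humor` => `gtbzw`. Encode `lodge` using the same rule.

czkhj

a(0)→n(13) and s(18)→v(21) fit y≡25x+13 (mod 26); the inverse of 25 mod 26 is 25. Treating letters as 0–25, the rule is x ↦ 25x + 13 (mod 26).
On lodge: l(11)→25·11+13≡2=c; o(14)→25·14+13≡25=z; d(3)→25·3+13≡10=k; g(6)→25·6+13≡7=h; e(4)→25·4+13≡9=j (all mod 26).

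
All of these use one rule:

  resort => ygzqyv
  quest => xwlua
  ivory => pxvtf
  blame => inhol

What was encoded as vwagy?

Shifts by position in resort: pos 0: r→y (+7), pos 1: e→g (+2), pos 2: s→z (+7), pos 3: o→q (+2) — repeating every 2. It's a Vigenère-style cipher with numeric key [7,2]: position i shifts by key[i mod 2].
Reversing it on vwagy: v−7=o, w−2=u, a−7=t, g−2=e, y−7=r.

outer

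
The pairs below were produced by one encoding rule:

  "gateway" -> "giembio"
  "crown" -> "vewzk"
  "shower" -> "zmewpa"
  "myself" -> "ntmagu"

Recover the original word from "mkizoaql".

disgrace

The output letters match the input read backwards, each shifted +8: gateway reversed is yawetag. Read the word backwards and shift each letter +8.
Reversing it on mkizoaql: shift back: m−8=e, k−8=c, i−8=a, z−8=r, o−8=g, a−8=s, q−8=i, l−8=d → ecargsid; then reverse → disgrace.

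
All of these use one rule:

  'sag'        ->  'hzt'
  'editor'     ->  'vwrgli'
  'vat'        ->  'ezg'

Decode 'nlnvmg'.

moment

This is the alphabet-reversal cipher (Atbash): a becomes z, b becomes y, etc.
Undoing it on nlnvmg: n↔m, l↔o, n↔m, v↔e, m↔n, g↔t.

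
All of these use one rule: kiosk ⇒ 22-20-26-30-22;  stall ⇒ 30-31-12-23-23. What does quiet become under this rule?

Each letter is replaced by its alphabet position (a=1..z=26) + 11.
Applying it to quiet: q=17→28, u=21→32, i=9→20, e=5→16, t=20→31.

28-32-20-16-31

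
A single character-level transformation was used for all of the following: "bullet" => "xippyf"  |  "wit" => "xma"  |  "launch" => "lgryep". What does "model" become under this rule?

pihsq

The output letters match the input read backwards, each shifted +4: bullet reversed is tellub. Read the word backwards and shift each letter +4.
Applying it to model: reverse → ledom; then shift: l+4=p, e+4=i, d+4=h, o+4=s, m+4=q.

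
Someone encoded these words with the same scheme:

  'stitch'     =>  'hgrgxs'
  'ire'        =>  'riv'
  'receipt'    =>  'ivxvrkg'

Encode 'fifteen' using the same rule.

Each pair mirrors across the alphabet (s↔h, t↔g, i↔r): positions sum to 25. This is the alphabet-reversal cipher (Atbash): a becomes z, b becomes y, etc.
For fifteen: f↔u, i↔r, f↔u, t↔g, e↔v, e↔v, n↔m.

urugvvm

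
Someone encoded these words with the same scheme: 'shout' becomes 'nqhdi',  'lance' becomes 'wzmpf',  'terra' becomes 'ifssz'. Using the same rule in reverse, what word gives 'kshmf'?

drone

s(18)→n(13) and h(7)→q(16) fit y≡21x+25 (mod 26); the inverse of 21 mod 26 is 5. This is an affine cipher: with a=0,…,z=25, each position x becomes (21x+25) mod 26.
Decoding kshmf: k(10)→5·(10−25)≡3=d; s(18)→5·(18−25)≡17=r; h(7)→5·(7−25)≡14=o; m(12)→5·(12−25)≡13=n; f(5)→5·(5−25)≡4=e (all mod 26).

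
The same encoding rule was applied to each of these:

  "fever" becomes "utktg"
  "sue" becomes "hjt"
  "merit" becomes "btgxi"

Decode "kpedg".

vapor

Compare letters: f→u is +15, e→t is +15, v→k is +15 — a constant shift. Each letter is shifted forward by 15 in the alphabet (a Caesar shift of +15).
Reversing it on kpedg: k−15=v, p−15=a, e−15=p, d−15=o, g−15=r.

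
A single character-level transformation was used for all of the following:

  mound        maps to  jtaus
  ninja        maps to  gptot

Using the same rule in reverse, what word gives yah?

bus

The output letters match the input read backwards, each shifted +6: mound reversed is dnuom. Read the word backwards and shift each letter +6.
Decoding yah: shift back: y−6=s, a−6=u, h−6=b → sub; then reverse → bus.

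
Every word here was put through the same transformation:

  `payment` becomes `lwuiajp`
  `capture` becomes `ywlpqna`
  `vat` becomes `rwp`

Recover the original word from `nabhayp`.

Compare letters: p→l is +22, a→w is +22, y→u is +22 — a constant shift. Every letter moves 22 places later in the alphabet, wrapping around z→a.
Undoing it on nabhayp: n−22=r, a−22=e, b−22=f, h−22=l, a−22=e, y−22=c, p−22=t.

reflect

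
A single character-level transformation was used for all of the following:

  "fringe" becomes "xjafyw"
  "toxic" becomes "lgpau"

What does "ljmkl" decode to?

It's a constant shift of +18 (ROT18).
Reversing it on ljmkl: l−18=t, j−18=r, m−18=u, k−18=s, l−18=t.

trust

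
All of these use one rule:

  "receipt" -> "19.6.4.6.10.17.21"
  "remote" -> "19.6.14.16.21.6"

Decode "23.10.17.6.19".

viper

r is letter #18 and maps to 19: an offset of 1. The number is (letter's place in the alphabet, a=1) + 1.
Reversing it on 23.10.17.6.19: 23→(23−1)÷1=22=v, 10→(10−1)÷1=9=i, 17→(17−1)÷1=16=p, 6→(6−1)÷1=5=e, 19→(19−1)÷1=18=r.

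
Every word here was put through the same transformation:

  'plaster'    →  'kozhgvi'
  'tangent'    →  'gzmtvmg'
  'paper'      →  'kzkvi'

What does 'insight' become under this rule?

rmhrtsg

Each pair mirrors across the alphabet (p↔k, l↔o, a↔z): positions sum to 25. Letters are reflected about the middle of the alphabet (position → 25−position): Atbash.
On insight: i↔r, n↔m, s↔h, i↔r, g↔t, h↔s, t↔g.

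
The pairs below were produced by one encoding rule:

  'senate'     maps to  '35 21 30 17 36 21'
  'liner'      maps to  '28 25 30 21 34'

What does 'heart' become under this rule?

Letters become their 1-based position plus 16 (so a→17, b→18, …).
Applying it to heart: h=8→24, e=5→21, a=1→17, r=18→34, t=20→36.

24 21 17 34 36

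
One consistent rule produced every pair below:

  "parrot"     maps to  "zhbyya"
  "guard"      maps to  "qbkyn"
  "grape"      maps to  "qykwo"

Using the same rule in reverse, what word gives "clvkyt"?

seldom

Shifts by position in parrot: pos 0: p→z (+10), pos 1: a→h (+7), pos 2: r→b (+10), pos 3: r→y (+7) — repeating every 2. The shifts repeat in a cycle of length 2: positions 0,1,… shift by +10, +7, then the pattern repeats.
Undoing it on clvkyt: c−10=s, l−7=e, v−10=l, k−7=d, y−10=o, t−7=m.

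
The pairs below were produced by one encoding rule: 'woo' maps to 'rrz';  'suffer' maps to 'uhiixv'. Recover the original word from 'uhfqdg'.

Two steps: reverse the string, then apply a Caesar shift of +3.
Decoding uhfqdg: shift back: u−3=r, h−3=e, f−3=c, q−3=n, d−3=a, g−3=d → recnad; then reverse → dancer.

dancer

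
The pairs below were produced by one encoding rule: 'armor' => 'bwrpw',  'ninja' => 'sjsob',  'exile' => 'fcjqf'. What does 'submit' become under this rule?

The shift depends on letter class: consonant r→w is +5, but vowel a→b is +1. Vowels shift forward by 1 and consonants shift forward by 5.
On submit: s(cons)+5=x, u(vowel)+1=v, b(cons)+5=g, m(cons)+5=r, i(vowel)+1=j, t(cons)+5=y.

xvgrjy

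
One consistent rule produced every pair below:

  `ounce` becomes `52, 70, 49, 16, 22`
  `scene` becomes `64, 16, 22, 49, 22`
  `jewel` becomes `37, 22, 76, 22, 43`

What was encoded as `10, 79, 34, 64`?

axis

o(#15)→52 and u(#21)→70: differences scale by 3, so n = 3·pos + 7. The formula is n = 3×(alphabet index, a=1) + 7.
Undoing it on 10, 79, 34, 64: 10→(10−7)÷3=1=a, 79→(79−7)÷3=24=x, 34→(34−7)÷3=9=i, 64→(64−7)÷3=19=s.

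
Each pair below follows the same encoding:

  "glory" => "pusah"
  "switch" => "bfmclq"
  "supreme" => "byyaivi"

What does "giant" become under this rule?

The shift depends on letter class: consonant g→p is +9, but vowel o→s is +4. The rule splits by letter class: vowels +4, consonants +9.
On giant: g(cons)+9=p, i(vowel)+4=m, a(vowel)+4=e, n(cons)+9=w, t(cons)+9=c.

pmewc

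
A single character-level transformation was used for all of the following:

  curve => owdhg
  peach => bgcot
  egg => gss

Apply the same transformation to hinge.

The shift depends on letter class: consonant c→o is +12, but vowel u→w is +2. Two shifts are in play — +2 for a/e/i/o/u, +12 for every other letter.
Applying it to hinge: h(cons)+12=t, i(vowel)+2=k, n(cons)+12=z, g(cons)+12=s, e(vowel)+2=g.

tkzsg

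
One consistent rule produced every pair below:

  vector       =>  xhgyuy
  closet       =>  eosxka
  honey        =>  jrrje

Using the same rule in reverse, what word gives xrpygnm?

In vector: v→x is +2, e→h is +3, c→g is +4, t→y is +5 — the shift increases by 1 each position. The shift increases by 1 at each position, starting from +2: 2, 3, 4, ….
Decoding xrpygnm: x−2=v, r−3=o, p−4=l, y−5=t, g−6=a, n−7=g, m−8=e.

voltage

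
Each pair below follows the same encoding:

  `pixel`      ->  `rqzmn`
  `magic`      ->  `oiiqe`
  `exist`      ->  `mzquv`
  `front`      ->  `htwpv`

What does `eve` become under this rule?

The shift depends on letter class: consonant p→r is +2, but vowel i→q is +8. Vowels shift forward by 8 and consonants shift forward by 2.
For eve: e(vowel)+8=m, v(cons)+2=x, e(vowel)+8=m.

mxm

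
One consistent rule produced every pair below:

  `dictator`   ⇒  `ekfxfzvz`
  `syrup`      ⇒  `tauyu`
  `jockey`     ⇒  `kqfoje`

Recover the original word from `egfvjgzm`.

In dictator: d→e is +1, i→k is +2, c→f is +3, t→x is +4 — the shift increases by 1 each position. The shift increases by 1 at each position, starting from +1: 1, 2, 3, ….
Decoding egfvjgzm: e−1=d, g−2=e, f−3=c, v−4=r, j−5=e, g−6=a, z−7=s, m−8=e.

decrease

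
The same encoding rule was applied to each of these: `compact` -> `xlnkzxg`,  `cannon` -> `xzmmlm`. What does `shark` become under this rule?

Each pair mirrors across the alphabet (c↔x, o↔l, m↔n): positions sum to 25. Letters are reflected about the middle of the alphabet (position → 25−position): Atbash.
For shark: s↔h, h↔s, a↔z, r↔i, k↔p.

hszip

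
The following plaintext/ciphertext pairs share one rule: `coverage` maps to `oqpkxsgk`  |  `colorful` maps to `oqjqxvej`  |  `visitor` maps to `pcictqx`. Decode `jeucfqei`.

luminous

Treating letters as 0–25, the rule is x ↦ 11x + 18 (mod 26).
Undoing it on jeucfqei: j(9)→19·(9−18)≡11=l; e(4)→19·(4−18)≡20=u; u(20)→19·(20−18)≡12=m; c(2)→19·(2−18)≡8=i; f(5)→19·(5−18)≡13=n; q(16)→19·(16−18)≡14=o; e(4)→19·(4−18)≡20=u; i(8)→19·(8−18)≡18=s (all mod 26).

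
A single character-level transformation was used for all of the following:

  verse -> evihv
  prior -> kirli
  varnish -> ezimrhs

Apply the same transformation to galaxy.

Each pair mirrors across the alphabet (v↔e, e↔v, r↔i): positions sum to 25. Letters are reflected about the middle of the alphabet (position → 25−position): Atbash.
Applying it to galaxy: g↔t, a↔z, l↔o, a↔z, x↔c, y↔b.

tzozcb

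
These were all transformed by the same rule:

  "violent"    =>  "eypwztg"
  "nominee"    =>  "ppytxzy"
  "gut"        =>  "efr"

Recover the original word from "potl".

aide

The output letters match the input read backwards, each shifted +11: violent reversed is tneloiv. Two steps: reverse the string, then apply a Caesar shift of +11.
Reversing it on potl: shift back: p−11=e, o−11=d, t−11=i, l−11=a → edia; then reverse → aide.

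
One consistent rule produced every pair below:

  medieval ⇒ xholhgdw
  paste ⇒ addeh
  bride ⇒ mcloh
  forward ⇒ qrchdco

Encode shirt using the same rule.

dslce

Vowels shift forward by 3 and consonants shift forward by 11.
On shirt: s(cons)+11=d, h(cons)+11=s, i(vowel)+3=l, r(cons)+11=c, t(cons)+11=e.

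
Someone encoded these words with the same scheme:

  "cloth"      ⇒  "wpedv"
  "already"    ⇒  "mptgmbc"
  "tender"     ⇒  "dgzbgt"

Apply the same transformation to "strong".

c(2)→w(22) and l(11)→p(15) fit y≡5x+12 (mod 26); the inverse of 5 mod 26 is 21. Each letter's alphabet position (a=0..z=25) is mapped through 5·x+12 mod 26 — an affine cipher.
For strong: s(18)→5·18+12≡24=y; t(19)→5·19+12≡3=d; r(17)→5·17+12≡19=t; o(14)→5·14+12≡4=e; n(13)→5·13+12≡25=z; g(6)→5·6+12≡16=q (all mod 26).

ydtezq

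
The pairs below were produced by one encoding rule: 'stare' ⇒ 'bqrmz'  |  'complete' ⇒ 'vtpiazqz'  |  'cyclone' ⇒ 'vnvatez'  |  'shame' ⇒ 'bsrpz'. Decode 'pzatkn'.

s(18)→b(1) and t(19)→q(16) fit y≡15x+17 (mod 26); the inverse of 15 mod 26 is 7. This is an affine cipher: with a=0,…,z=25, each position x becomes (15x+17) mod 26.
Reversing it on pzatkn: p(15)→7·(15−17)≡12=m; z(25)→7·(25−17)≡4=e; a(0)→7·(0−17)≡11=l; t(19)→7·(19−17)≡14=o; k(10)→7·(10−17)≡3=d; n(13)→7·(13−17)≡24=y (all mod 26).

melody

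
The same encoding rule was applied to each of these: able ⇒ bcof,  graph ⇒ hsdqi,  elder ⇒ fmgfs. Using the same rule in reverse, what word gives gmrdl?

Shifts by position in able: pos 0: a→b (+1), pos 1: b→c (+1), pos 2: l→o (+3), pos 3: e→f (+1) — repeating every 3. A repeating key of period 3 is used — shifts +1, +1, +3 over and over.
Undoing it on gmrdl: g−1=f, m−1=l, r−3=o, d−1=c, l−1=k.

flock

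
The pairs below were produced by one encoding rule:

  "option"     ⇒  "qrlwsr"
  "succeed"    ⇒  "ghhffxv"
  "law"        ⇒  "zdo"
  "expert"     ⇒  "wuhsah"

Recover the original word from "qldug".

drain

The output letters match the input read backwards, each shifted +3: option reversed is noitpo. Read the word backwards and shift each letter +3.
Decoding qldug: shift back: q−3=n, l−3=i, d−3=a, u−3=r, g−3=d → niard; then reverse → drain.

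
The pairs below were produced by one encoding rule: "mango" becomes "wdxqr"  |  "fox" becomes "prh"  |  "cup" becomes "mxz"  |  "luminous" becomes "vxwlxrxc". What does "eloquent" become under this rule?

The shift depends on letter class: consonant m→w is +10, but vowel a→d is +3. The rule splits by letter class: vowels +3, consonants +10.
Applying it to eloquent: e(vowel)+3=h, l(cons)+10=v, o(vowel)+3=r, q(cons)+10=a, u(vowel)+3=x, e(vowel)+3=h, n(cons)+10=x, t(cons)+10=d.

hvraxhxd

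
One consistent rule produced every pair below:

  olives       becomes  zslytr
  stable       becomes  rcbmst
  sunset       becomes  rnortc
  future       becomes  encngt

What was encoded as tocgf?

entry

o(14)→z(25) and l(11)→s(18) fit y≡11x+1 (mod 26); the inverse of 11 mod 26 is 19. This is an affine cipher: with a=0,…,z=25, each position x becomes (11x+1) mod 26.
Undoing it on tocgf: t(19)→19·(19−1)≡4=e; o(14)→19·(14−1)≡13=n; c(2)→19·(2−1)≡19=t; g(6)→19·(6−1)≡17=r; f(5)→19·(5−1)≡24=y (all mod 26).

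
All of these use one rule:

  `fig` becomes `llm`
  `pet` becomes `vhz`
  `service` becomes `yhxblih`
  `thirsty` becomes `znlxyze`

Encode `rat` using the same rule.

The shift depends on letter class: consonant f→l is +6, but vowel i→l is +3. The rule splits by letter class: vowels +3, consonants +6.
For rat: r(cons)+6=x, a(vowel)+3=d, t(cons)+6=z.

xdz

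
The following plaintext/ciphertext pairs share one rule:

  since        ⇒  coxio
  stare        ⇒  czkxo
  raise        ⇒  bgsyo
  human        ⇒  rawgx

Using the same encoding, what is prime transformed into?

Shifts by position in since: pos 0: s→c (+10), pos 1: i→o (+6), pos 2: n→x (+10), pos 3: c→i (+6) — repeating every 2. It's a Vigenère-style cipher with numeric key [10,6]: position i shifts by key[i mod 2].
On prime: p+10=z, r+6=x, i+10=s, m+6=s, e+10=o.

zxsso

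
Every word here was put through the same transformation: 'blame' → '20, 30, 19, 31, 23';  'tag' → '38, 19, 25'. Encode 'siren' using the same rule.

37, 27, 36, 23, 32

b is letter #2 and maps to 20: an offset of 18. Letters become their 1-based position plus 18 (so a→19, b→20, …).
On siren: s=19→37, i=9→27, r=18→36, e=5→23, n=14→32.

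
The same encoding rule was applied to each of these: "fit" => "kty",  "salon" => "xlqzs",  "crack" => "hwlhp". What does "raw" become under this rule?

The shift depends on letter class: consonant f→k is +5, but vowel i→t is +11. The rule splits by letter class: vowels +11, consonants +5.
Applying it to raw: r(cons)+5=w, a(vowel)+11=l, w(cons)+5=b.

wlb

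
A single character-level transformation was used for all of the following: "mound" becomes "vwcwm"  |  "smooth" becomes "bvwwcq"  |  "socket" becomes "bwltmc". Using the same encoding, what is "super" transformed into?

bcyma

The shift depends on letter class: consonant m→v is +9, but vowel o→w is +8. The rule splits by letter class: vowels +8, consonants +9.
For super: s(cons)+9=b, u(vowel)+8=c, p(cons)+9=y, e(vowel)+8=m, r(cons)+9=a.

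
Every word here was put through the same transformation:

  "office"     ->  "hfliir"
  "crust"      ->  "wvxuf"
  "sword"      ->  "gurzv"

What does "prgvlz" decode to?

wisdom

Read the word backwards and shift each letter +3.
Undoing it on prgvlz: shift back: p−3=m, r−3=o, g−3=d, v−3=s, l−3=i, z−3=w → modsiw; then reverse → wisdom.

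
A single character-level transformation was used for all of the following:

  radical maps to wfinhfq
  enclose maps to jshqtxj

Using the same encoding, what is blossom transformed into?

Compare letters: r→w is +5, a→f is +5, d→i is +5 — a constant shift. Each letter is shifted forward by 5 in the alphabet (a Caesar shift of +5).
For blossom: b+5=g, l+5=q, o+5=t, s+5=x, s+5=x, o+5=t, m+5=r.

gqtxxtr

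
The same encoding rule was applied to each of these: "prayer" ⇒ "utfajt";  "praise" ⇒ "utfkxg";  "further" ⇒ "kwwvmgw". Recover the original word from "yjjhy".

Shifts by position in prayer: pos 0: p→u (+5), pos 1: r→t (+2), pos 2: a→f (+5), pos 3: y→a (+2) — repeating every 2. The shifts repeat in a cycle of length 2: positions 0,1,… shift by +5, +2, then the pattern repeats.
Undoing it on yjjhy: y−5=t, j−2=h, j−5=e, h−2=f, y−5=t.

theft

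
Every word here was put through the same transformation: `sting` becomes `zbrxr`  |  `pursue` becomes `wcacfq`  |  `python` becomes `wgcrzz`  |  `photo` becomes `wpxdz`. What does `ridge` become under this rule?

In sting: s→z is +7, t→b is +8, i→r is +9, n→x is +10 — the shift increases by 1 each position. The shift increases by 1 at each position, starting from +7: 7, 8, 9, ….
Applying it to ridge: r+7=y, i+8=q, d+9=m, g+10=q, e+11=p.

yqmqp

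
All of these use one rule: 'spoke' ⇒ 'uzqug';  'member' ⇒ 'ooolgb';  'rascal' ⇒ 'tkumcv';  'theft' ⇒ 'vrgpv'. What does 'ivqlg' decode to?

globe

Shifts by position in spoke: pos 0: s→u (+2), pos 1: p→z (+10), pos 2: o→q (+2), pos 3: k→u (+10) — repeating every 2. A repeating key of period 2 is used — shifts +2, +10 over and over.
Decoding ivqlg: i−2=g, v−10=l, q−2=o, l−10=b, g−2=e.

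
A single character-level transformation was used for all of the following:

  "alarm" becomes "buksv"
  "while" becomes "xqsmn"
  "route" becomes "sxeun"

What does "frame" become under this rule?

gaknn

Shifts by position in alarm: pos 0: a→b (+1), pos 1: l→u (+9), pos 2: a→k (+10), pos 3: r→s (+1), pos 4: m→v (+9) — repeating every 3. The shifts repeat in a cycle of length 3: positions 0,1,… shift by +1, +9, +10, then the pattern repeats.
Applying it to frame: f+1=g, r+9=a, a+10=k, m+1=n, e+9=n.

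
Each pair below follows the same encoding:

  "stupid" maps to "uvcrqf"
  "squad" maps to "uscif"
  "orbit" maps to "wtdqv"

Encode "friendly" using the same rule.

htqmpfna

The shift depends on letter class: consonant s→u is +2, but vowel u→c is +8. Vowels shift forward by 8 and consonants shift forward by 2.
On friendly: f(cons)+2=h, r(cons)+2=t, i(vowel)+8=q, e(vowel)+8=m, n(cons)+2=p, d(cons)+2=f, l(cons)+2=n, y(cons)+2=a.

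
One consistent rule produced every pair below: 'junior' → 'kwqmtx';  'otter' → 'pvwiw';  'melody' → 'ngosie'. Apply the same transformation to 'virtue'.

Letter i (0-indexed) is shifted by i+1, so successive shifts are 1, 2, 3, ….
For virtue: v+1=w, i+2=k, r+3=u, t+4=x, u+5=z, e+6=k.

wkuxzk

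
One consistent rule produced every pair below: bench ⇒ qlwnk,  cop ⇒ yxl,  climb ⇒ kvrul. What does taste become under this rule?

The word is reversed, then every letter is shifted forward by 9.
Applying it to taste: reverse → etsat; then shift: e+9=n, t+9=c, s+9=b, a+9=j, t+9=c.

ncbjc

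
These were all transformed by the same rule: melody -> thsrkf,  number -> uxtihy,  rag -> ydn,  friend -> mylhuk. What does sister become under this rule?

zlzahy

The shift depends on letter class: consonant m→t is +7, but vowel e→h is +3. The rule splits by letter class: vowels +3, consonants +7.
For sister: s(cons)+7=z, i(vowel)+3=l, s(cons)+7=z, t(cons)+7=a, e(vowel)+3=h, r(cons)+7=y.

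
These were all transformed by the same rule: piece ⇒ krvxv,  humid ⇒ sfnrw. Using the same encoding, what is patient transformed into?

Each letter is replaced by its mirror in the alphabet: a↔z, b↔y, c↔x, and so on (the Atbash cipher).
For patient: p↔k, a↔z, t↔g, i↔r, e↔v, n↔m, t↔g.

kzgrvmg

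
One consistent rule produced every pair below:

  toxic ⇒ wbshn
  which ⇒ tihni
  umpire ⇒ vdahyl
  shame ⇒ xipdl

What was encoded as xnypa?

This is an affine cipher: with a=0,…,z=25, each position x becomes (25x+15) mod 26.
Reversing it on xnypa: x(23)→25·(23−15)≡18=s; n(13)→25·(13−15)≡2=c; y(24)→25·(24−15)≡17=r; p(15)→25·(15−15)≡0=a; a(0)→25·(0−15)≡15=p (all mod 26).

scrap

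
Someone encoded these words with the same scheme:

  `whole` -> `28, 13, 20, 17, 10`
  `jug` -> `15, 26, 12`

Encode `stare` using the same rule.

24, 25, 6, 23, 10

w is letter #23 and maps to 28: an offset of 5. Letters become their 1-based position plus 5 (so a→6, b→7, …).
For stare: s=19→24, t=20→25, a=1→6, r=18→23, e=5→10.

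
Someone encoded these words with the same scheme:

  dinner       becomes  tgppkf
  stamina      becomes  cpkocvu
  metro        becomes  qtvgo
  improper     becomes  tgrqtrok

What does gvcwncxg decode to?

evaluate

The output letters match the input read backwards, each shifted +2: dinner reversed is rennid. The word is reversed, then every letter is shifted forward by 2.
Reversing it on gvcwncxg: shift back: g−2=e, v−2=t, c−2=a, w−2=u, n−2=l, c−2=a, x−2=v, g−2=e → etaulave; then reverse → evaluate.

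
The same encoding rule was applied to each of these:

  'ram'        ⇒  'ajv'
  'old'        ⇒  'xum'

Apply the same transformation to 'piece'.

yrnln

Every letter moves 9 places later in the alphabet, wrapping around z→a.
For piece: p+9=y, i+9=r, e+9=n, c+9=l, e+9=n.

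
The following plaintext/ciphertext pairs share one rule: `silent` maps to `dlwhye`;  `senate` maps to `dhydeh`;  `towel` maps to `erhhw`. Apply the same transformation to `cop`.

nra

Two shifts are in play — +3 for a/e/i/o/u, +11 for every other letter.
For cop: c(cons)+11=n, o(vowel)+3=r, p(cons)+11=a.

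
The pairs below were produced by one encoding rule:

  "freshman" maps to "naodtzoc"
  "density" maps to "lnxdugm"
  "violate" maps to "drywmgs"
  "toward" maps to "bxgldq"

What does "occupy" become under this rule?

In freshman: f→n is +8, r→a is +9, e→o is +10, s→d is +11 — the shift increases by 1 each position. Each letter shifts forward by (position + 8), i.e. 8, 9, 10, … — the shift grows by one for each successive letter.
Applying it to occupy: o+8=w, c+9=l, c+10=m, u+11=f, p+12=b, y+13=l.

wlmfbl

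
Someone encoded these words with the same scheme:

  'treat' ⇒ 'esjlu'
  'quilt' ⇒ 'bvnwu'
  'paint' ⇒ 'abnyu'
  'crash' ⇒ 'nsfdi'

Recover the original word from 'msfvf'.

brake

Shifts by position in treat: pos 0: t→e (+11), pos 1: r→s (+1), pos 2: e→j (+5), pos 3: a→l (+11), pos 4: t→u (+1) — repeating every 3. It's a Vigenère-style cipher with numeric key [11,1,5]: position i shifts by key[i mod 3].
Decoding msfvf: m−11=b, s−1=r, f−5=a, v−11=k, f−1=e.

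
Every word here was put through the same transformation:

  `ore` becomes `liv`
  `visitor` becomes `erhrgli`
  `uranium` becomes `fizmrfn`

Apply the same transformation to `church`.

Each pair mirrors across the alphabet (o↔l, r↔i, e↔v): positions sum to 25. This is the alphabet-reversal cipher (Atbash): a becomes z, b becomes y, etc.
Applying it to church: c↔x, h↔s, u↔f, r↔i, c↔x, h↔s.

xsfixs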